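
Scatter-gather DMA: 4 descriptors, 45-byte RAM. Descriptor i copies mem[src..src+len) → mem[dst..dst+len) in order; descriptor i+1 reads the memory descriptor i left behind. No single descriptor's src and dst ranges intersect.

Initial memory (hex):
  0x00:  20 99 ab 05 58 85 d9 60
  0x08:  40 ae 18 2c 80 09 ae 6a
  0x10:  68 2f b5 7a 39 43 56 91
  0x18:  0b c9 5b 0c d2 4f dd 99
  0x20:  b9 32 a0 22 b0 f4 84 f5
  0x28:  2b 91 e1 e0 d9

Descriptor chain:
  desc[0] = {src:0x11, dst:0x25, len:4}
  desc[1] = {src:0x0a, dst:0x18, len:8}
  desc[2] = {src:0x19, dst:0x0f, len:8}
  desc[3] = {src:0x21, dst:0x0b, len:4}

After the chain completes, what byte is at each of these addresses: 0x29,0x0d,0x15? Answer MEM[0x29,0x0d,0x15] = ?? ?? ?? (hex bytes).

MEM[0x29,0x0d,0x15] = 91 22 2f

[0] 0x11->0x25 len=4 : 2f b5 7a 39
[1] 0x0a->0x18 len=8 : 18 2c 80 09 ae 6a 68 2f
[2] 0x19->0x0f len=8 : 2c 80 09 ae 6a 68 2f b9
[3] 0x21->0x0b len=4 : 32 a0 22 b0
query mem[0x29]=0x91, mem[0x0d]=0x22, mem[0x15]=0x2f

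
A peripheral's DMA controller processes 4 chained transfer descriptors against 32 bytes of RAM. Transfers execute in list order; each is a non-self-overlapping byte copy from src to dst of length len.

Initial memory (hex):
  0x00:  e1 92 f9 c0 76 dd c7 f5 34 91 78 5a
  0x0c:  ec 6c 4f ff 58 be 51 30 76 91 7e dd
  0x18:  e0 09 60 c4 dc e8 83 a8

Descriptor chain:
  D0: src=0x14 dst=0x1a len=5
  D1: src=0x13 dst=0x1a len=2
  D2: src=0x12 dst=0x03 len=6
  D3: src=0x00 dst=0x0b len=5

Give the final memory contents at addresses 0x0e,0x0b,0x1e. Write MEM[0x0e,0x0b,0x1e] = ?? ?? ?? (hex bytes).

#0 dst[0x1a+5] := {0x76,0x91,0x7e,0xdd,0xe0}
#1 dst[0x1a+2] := {0x30,0x76}
#2 dst[0x03+6] := {0x51,0x30,0x76,0x91,0x7e,0xdd}
#3 dst[0x0b+5] := {0xe1,0x92,0xf9,0x51,0x30}
query mem[0x0e]=0x51, mem[0x0b]=0xe1, mem[0x1e]=0xe0

MEM[0x0e,0x0b,0x1e] = 51 e1 e0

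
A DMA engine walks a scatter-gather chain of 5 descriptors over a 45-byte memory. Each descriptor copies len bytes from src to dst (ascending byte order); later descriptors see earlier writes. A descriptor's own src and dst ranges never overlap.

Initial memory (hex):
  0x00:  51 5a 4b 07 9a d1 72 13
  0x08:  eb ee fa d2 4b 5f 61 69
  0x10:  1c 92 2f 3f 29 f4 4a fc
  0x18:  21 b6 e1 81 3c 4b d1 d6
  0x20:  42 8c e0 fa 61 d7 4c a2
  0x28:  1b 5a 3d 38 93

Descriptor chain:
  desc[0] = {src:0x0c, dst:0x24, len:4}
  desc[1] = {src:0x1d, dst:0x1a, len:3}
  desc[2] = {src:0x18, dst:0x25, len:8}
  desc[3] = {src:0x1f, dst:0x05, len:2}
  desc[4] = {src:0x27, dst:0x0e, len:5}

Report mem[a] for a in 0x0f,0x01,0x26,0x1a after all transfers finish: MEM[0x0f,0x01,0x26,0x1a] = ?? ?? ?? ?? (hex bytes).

MEM[0x0f,0x01,0x26,0x1a] = d1 5a b6 4b

[0] 0x0c->0x24 len=4 : 4b 5f 61 69
[1] 0x1d->0x1a len=3 : 4b d1 d6
[2] 0x18->0x25 len=8 : 21 b6 4b d1 d6 4b d1 d6
[3] 0x1f->0x05 len=2 : d6 42
[4] 0x27->0x0e len=5 : 4b d1 d6 4b d1
query mem[0x0f]=0xd1, mem[0x01]=0x5a, mem[0x26]=0xb6, mem[0x1a]=0x4b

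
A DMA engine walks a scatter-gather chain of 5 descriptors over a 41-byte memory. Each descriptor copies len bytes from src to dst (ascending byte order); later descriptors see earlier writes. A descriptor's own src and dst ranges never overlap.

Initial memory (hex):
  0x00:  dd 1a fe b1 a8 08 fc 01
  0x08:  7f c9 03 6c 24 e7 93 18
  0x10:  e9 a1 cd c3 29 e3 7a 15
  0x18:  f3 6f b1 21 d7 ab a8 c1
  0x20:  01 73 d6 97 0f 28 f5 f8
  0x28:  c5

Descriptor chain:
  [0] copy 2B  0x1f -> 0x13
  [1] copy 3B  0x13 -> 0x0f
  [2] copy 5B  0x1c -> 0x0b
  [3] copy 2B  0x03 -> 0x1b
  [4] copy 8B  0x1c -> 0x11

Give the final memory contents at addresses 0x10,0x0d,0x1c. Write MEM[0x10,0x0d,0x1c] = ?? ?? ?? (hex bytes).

MEM[0x10,0x0d,0x1c] = 01 a8 a8

[0] 0x1f->0x13 len=2 : c1 01
[1] 0x13->0x0f len=3 : c1 01 e3
[2] 0x1c->0x0b len=5 : d7 ab a8 c1 01
[3] 0x03->0x1b len=2 : b1 a8
[4] 0x1c->0x11 len=8 : a8 ab a8 c1 01 73 d6 97
query mem[0x10]=0x01, mem[0x0d]=0xa8, mem[0x1c]=0xa8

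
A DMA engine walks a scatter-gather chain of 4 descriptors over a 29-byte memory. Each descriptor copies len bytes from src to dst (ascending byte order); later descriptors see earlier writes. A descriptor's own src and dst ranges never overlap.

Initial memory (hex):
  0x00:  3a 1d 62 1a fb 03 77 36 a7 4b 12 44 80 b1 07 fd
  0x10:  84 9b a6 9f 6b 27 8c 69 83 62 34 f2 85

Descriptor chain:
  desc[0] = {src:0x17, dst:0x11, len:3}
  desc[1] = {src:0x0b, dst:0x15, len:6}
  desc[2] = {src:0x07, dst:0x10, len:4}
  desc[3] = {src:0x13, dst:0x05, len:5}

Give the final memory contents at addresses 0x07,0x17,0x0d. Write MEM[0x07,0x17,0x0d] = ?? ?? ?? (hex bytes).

  after D0: wrote 3B at 0x11 = 698362
  after D1: wrote 6B at 0x15 = 4480b107fd84
  after D2: wrote 4B at 0x10 = 36a74b12
  after D3: wrote 5B at 0x05 = 126b4480b1
query mem[0x07]=0x44, mem[0x17]=0xb1, mem[0x0d]=0xb1

MEM[0x07,0x17,0x0d] = 44 b1 b1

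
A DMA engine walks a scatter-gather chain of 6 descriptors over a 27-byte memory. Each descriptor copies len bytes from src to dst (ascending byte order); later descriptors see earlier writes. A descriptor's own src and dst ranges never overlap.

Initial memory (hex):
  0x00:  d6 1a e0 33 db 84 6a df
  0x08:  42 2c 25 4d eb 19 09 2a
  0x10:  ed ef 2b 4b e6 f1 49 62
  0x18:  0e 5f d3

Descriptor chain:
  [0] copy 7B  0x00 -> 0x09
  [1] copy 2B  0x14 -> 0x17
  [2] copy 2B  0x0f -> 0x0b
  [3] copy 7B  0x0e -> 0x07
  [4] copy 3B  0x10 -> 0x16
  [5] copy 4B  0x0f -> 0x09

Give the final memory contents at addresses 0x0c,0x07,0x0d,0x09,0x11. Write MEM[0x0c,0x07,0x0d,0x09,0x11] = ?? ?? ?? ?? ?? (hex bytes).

[0] 0x00->0x09 len=7 : d6 1a e0 33 db 84 6a
[1] 0x14->0x17 len=2 : e6 f1
[2] 0x0f->0x0b len=2 : 6a ed
[3] 0x0e->0x07 len=7 : 84 6a ed ef 2b 4b e6
[4] 0x10->0x16 len=3 : ed ef 2b
[5] 0x0f->0x09 len=4 : 6a ed ef 2b
query mem[0x0c]=0x2b, mem[0x07]=0x84, mem[0x0d]=0xe6, mem[0x09]=0x6a, mem[0x11]=0xef

MEM[0x0c,0x07,0x0d,0x09,0x11] = 2b 84 e6 6a ef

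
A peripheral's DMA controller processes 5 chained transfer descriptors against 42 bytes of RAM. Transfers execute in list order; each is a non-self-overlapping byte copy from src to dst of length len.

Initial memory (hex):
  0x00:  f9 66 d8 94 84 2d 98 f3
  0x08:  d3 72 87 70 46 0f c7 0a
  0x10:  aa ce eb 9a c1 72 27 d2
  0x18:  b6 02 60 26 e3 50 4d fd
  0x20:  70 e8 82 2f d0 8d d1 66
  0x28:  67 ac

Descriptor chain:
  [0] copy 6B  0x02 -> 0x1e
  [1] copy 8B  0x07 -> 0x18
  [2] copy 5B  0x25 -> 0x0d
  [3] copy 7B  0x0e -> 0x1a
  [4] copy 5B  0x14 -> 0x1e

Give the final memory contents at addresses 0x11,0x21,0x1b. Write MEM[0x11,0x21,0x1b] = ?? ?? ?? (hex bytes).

MEM[0x11,0x21,0x1b] = ac d2 66

  after D0: wrote 6B at 0x1e = d894842d98f3
  after D1: wrote 8B at 0x18 = f3d3728770460fc7
  after D2: wrote 5B at 0x0d = 8dd16667ac
  after D3: wrote 7B at 0x1a = d16667aceb9ac1
  after D4: wrote 5B at 0x1e = c17227d2f3
query mem[0x11]=0xac, mem[0x21]=0xd2, mem[0x1b]=0x66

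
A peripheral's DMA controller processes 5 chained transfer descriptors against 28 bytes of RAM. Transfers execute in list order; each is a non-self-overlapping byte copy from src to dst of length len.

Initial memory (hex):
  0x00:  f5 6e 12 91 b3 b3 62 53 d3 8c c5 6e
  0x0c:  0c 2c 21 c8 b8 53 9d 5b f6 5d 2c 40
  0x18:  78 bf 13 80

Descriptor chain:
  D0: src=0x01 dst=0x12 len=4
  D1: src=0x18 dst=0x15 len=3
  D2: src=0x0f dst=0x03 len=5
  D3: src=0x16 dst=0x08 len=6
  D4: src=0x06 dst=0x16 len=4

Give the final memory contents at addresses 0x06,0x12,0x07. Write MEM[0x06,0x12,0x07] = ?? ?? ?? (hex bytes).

#0 dst[0x12+4] := {0x6e,0x12,0x91,0xb3}
#1 dst[0x15+3] := {0x78,0xbf,0x13}
#2 dst[0x03+5] := {0xc8,0xb8,0x53,0x6e,0x12}
#3 dst[0x08+6] := {0xbf,0x13,0x78,0xbf,0x13,0x80}
#4 dst[0x16+4] := {0x6e,0x12,0xbf,0x13}
query mem[0x06]=0x6e, mem[0x12]=0x6e, mem[0x07]=0x12

MEM[0x06,0x12,0x07] = 6e 6e 12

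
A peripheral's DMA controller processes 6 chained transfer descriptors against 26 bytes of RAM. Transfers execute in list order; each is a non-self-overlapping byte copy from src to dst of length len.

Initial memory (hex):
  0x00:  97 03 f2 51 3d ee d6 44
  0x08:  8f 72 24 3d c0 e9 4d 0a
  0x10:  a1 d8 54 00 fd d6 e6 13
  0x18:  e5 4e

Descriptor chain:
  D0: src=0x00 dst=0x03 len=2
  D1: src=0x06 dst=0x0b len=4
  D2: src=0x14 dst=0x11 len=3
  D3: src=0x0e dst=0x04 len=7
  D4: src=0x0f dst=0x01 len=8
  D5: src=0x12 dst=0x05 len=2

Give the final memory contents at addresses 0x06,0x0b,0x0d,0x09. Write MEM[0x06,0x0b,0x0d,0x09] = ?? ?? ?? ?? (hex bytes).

[0] 0x00->0x03 len=2 : 97 03
[1] 0x06->0x0b len=4 : d6 44 8f 72
[2] 0x14->0x11 len=3 : fd d6 e6
[3] 0x0e->0x04 len=7 : 72 0a a1 fd d6 e6 fd
[4] 0x0f->0x01 len=8 : 0a a1 fd d6 e6 fd d6 e6
[5] 0x12->0x05 len=2 : d6 e6
query mem[0x06]=0xe6, mem[0x0b]=0xd6, mem[0x0d]=0x8f, mem[0x09]=0xe6

MEM[0x06,0x0b,0x0d,0x09] = e6 d6 8f e6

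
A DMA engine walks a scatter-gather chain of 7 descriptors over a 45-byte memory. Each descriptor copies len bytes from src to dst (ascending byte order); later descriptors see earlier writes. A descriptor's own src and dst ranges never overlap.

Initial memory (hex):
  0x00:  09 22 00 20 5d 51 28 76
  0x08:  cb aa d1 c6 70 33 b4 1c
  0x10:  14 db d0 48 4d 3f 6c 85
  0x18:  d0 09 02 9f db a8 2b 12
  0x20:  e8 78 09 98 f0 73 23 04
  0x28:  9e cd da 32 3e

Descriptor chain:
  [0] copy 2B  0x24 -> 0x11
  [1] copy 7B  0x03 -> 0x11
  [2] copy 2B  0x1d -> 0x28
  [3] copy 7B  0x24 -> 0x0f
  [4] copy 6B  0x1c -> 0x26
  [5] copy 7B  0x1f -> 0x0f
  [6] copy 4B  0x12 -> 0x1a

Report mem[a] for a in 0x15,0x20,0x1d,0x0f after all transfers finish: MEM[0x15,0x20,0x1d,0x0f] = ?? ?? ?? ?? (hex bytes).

D0: mem[0x11..0x12] <- [f0 73]
D1: mem[0x11..0x17] <- [20 5d 51 28 76 cb aa]
D2: mem[0x28..0x29] <- [a8 2b]
D3: mem[0x0f..0x15] <- [f0 73 23 04 a8 2b da]
D4: mem[0x26..0x2b] <- [db a8 2b 12 e8 78]
D5: mem[0x0f..0x15] <- [12 e8 78 09 98 f0 73]
D6: mem[0x1a..0x1d] <- [09 98 f0 73]
query mem[0x15]=0x73, mem[0x20]=0xe8, mem[0x1d]=0x73, mem[0x0f]=0x12

MEM[0x15,0x20,0x1d,0x0f] = 73 e8 73 12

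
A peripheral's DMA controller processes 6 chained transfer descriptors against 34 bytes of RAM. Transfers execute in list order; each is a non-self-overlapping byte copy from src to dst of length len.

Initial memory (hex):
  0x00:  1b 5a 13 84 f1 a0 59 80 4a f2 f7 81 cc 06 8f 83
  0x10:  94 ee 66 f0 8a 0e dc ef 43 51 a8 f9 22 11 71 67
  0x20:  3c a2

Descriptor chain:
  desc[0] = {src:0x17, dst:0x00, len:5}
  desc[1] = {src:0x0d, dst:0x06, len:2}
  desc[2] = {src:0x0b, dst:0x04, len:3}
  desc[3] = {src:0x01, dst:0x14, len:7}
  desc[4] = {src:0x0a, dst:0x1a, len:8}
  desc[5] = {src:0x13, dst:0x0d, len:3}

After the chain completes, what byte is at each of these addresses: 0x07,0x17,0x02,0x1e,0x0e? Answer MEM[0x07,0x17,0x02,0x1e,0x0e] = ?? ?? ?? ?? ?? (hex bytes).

MEM[0x07,0x17,0x02,0x1e,0x0e] = 8f 81 51 8f 43

  after D0: wrote 5B at 0x00 = ef4351a8f9
  after D1: wrote 2B at 0x06 = 068f
  after D2: wrote 3B at 0x04 = 81cc06
  after D3: wrote 7B at 0x14 = 4351a881cc068f
  after D4: wrote 8B at 0x1a = f781cc068f8394ee
  after D5: wrote 3B at 0x0d = f04351
query mem[0x07]=0x8f, mem[0x17]=0x81, mem[0x02]=0x51, mem[0x1e]=0x8f, mem[0x0e]=0x43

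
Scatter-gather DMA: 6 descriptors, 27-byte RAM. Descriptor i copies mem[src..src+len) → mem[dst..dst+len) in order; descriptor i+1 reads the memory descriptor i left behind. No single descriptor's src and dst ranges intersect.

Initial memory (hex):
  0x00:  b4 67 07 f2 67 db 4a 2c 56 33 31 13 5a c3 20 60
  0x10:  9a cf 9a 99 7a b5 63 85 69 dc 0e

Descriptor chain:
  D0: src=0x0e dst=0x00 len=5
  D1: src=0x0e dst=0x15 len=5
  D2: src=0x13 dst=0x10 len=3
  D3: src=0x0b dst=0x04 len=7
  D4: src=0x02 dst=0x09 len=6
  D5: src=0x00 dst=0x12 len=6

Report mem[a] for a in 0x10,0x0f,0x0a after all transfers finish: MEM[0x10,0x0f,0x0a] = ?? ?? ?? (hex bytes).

[0] 0x0e->0x00 len=5 : 20 60 9a cf 9a
[1] 0x0e->0x15 len=5 : 20 60 9a cf 9a
[2] 0x13->0x10 len=3 : 99 7a 20
[3] 0x0b->0x04 len=7 : 13 5a c3 20 60 99 7a
[4] 0x02->0x09 len=6 : 9a cf 13 5a c3 20
[5] 0x00->0x12 len=6 : 20 60 9a cf 13 5a
query mem[0x10]=0x99, mem[0x0f]=0x60, mem[0x0a]=0xcf

MEM[0x10,0x0f,0x0a] = 99 60 cf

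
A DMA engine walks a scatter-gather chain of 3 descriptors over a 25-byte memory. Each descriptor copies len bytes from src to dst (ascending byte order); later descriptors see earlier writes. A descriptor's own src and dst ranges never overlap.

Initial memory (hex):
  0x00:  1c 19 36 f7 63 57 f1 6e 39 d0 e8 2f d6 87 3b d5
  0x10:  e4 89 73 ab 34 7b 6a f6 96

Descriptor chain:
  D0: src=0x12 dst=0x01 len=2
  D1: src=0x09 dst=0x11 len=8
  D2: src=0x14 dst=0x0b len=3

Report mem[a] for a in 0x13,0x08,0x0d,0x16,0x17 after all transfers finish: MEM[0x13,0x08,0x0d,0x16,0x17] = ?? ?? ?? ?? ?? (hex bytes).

MEM[0x13,0x08,0x0d,0x16,0x17] = 2f 39 3b 3b d5

[0] 0x12->0x01 len=2 : 73 ab
[1] 0x09->0x11 len=8 : d0 e8 2f d6 87 3b d5 e4
[2] 0x14->0x0b len=3 : d6 87 3b
query mem[0x13]=0x2f, mem[0x08]=0x39, mem[0x0d]=0x3b, mem[0x16]=0x3b, mem[0x17]=0xd5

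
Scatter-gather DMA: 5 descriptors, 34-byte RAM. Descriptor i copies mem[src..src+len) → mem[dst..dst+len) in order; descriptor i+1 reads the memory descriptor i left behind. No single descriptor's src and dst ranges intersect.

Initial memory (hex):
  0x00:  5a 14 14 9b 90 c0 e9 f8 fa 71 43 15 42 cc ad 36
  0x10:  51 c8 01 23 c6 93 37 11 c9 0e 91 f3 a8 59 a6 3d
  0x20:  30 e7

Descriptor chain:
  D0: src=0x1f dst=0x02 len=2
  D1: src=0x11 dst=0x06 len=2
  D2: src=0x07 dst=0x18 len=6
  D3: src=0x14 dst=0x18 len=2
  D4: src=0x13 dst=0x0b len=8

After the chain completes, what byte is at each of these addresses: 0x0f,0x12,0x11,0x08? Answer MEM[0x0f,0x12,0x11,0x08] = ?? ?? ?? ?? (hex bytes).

MEM[0x0f,0x12,0x11,0x08] = 11 71 93 fa

[0] 0x1f->0x02 len=2 : 3d 30
[1] 0x11->0x06 len=2 : c8 01
[2] 0x07->0x18 len=6 : 01 fa 71 43 15 42
[3] 0x14->0x18 len=2 : c6 93
[4] 0x13->0x0b len=8 : 23 c6 93 37 11 c6 93 71
query mem[0x0f]=0x11, mem[0x12]=0x71, mem[0x11]=0x93, mem[0x08]=0xfa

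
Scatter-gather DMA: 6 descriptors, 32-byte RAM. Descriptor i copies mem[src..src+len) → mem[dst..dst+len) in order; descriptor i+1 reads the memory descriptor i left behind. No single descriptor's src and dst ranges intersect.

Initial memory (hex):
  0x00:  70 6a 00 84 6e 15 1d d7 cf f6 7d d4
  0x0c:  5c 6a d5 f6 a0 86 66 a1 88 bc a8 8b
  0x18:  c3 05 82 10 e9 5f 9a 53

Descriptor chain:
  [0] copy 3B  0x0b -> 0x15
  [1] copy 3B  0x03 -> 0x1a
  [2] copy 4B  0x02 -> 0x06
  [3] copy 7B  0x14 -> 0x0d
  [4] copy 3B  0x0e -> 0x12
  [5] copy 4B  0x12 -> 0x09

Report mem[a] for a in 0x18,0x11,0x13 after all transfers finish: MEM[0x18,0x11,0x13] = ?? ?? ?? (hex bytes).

  after D0: wrote 3B at 0x15 = d45c6a
  after D1: wrote 3B at 0x1a = 846e15
  after D2: wrote 4B at 0x06 = 00846e15
  after D3: wrote 7B at 0x0d = 88d45c6ac30584
  after D4: wrote 3B at 0x12 = d45c6a
  after D5: wrote 4B at 0x09 = d45c6ad4
query mem[0x18]=0xc3, mem[0x11]=0xc3, mem[0x13]=0x5c

MEM[0x18,0x11,0x13] = c3 c3 5c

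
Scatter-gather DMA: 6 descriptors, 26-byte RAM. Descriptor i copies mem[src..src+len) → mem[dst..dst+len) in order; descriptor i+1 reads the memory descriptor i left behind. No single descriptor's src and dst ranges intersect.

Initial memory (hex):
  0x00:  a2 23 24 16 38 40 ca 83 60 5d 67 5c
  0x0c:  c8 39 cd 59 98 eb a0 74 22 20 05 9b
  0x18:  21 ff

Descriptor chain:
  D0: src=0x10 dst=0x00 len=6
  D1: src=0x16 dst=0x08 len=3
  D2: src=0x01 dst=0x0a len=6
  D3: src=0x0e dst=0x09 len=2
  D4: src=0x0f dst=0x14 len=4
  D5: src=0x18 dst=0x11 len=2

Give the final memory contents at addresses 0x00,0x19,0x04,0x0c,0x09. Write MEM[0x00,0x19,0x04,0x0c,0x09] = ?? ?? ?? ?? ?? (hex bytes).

MEM[0x00,0x19,0x04,0x0c,0x09] = 98 ff 22 74 20

#0 dst[0x00+6] := {0x98,0xeb,0xa0,0x74,0x22,0x20}
#1 dst[0x08+3] := {0x05,0x9b,0x21}
#2 dst[0x0a+6] := {0xeb,0xa0,0x74,0x22,0x20,0xca}
#3 dst[0x09+2] := {0x20,0xca}
#4 dst[0x14+4] := {0xca,0x98,0xeb,0xa0}
#5 dst[0x11+2] := {0x21,0xff}
query mem[0x00]=0x98, mem[0x19]=0xff, mem[0x04]=0x22, mem[0x0c]=0x74, mem[0x09]=0x20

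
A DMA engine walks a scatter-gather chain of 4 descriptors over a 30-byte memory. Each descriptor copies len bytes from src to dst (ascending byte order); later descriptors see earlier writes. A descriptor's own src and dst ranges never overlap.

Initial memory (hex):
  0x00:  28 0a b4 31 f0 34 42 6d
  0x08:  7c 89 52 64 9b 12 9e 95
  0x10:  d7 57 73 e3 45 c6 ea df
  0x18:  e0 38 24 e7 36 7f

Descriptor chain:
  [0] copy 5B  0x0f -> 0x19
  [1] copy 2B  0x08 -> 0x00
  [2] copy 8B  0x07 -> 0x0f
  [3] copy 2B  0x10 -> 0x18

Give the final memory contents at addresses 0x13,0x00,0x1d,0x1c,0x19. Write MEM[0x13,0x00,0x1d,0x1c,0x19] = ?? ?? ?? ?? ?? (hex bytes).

MEM[0x13,0x00,0x1d,0x1c,0x19] = 64 7c e3 73 89

[0] 0x0f->0x19 len=5 : 95 d7 57 73 e3
[1] 0x08->0x00 len=2 : 7c 89
[2] 0x07->0x0f len=8 : 6d 7c 89 52 64 9b 12 9e
[3] 0x10->0x18 len=2 : 7c 89
query mem[0x13]=0x64, mem[0x00]=0x7c, mem[0x1d]=0xe3, mem[0x1c]=0x73, mem[0x19]=0x89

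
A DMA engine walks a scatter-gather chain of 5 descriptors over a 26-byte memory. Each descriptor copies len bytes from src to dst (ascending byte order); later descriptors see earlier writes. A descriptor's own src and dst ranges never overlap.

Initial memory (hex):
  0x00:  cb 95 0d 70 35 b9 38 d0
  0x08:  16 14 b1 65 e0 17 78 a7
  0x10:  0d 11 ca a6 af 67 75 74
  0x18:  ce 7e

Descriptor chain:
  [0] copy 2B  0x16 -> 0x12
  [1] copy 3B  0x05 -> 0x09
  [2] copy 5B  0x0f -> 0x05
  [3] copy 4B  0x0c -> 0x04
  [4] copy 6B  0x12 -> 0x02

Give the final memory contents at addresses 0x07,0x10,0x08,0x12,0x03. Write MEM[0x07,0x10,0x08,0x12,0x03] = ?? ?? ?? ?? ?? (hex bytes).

MEM[0x07,0x10,0x08,0x12,0x03] = 74 0d 75 75 74

D0: mem[0x12..0x13] <- [75 74]
D1: mem[0x09..0x0b] <- [b9 38 d0]
D2: mem[0x05..0x09] <- [a7 0d 11 75 74]
D3: mem[0x04..0x07] <- [e0 17 78 a7]
D4: mem[0x02..0x07] <- [75 74 af 67 75 74]
query mem[0x07]=0x74, mem[0x10]=0x0d, mem[0x08]=0x75, mem[0x12]=0x75, mem[0x03]=0x74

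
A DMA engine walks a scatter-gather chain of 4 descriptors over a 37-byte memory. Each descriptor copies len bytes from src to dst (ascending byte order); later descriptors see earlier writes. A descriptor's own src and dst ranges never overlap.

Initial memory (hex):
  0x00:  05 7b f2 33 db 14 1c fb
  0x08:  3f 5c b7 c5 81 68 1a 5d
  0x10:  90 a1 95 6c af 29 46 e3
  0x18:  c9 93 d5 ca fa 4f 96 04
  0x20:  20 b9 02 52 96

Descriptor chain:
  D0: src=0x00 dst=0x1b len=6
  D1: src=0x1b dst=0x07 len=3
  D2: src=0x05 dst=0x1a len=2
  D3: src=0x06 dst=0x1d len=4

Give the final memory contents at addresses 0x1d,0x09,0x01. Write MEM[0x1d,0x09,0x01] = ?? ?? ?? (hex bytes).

MEM[0x1d,0x09,0x01] = 1c f2 7b

[0] 0x00->0x1b len=6 : 05 7b f2 33 db 14
[1] 0x1b->0x07 len=3 : 05 7b f2
[2] 0x05->0x1a len=2 : 14 1c
[3] 0x06->0x1d len=4 : 1c 05 7b f2
query mem[0x1d]=0x1c, mem[0x09]=0xf2, mem[0x01]=0x7b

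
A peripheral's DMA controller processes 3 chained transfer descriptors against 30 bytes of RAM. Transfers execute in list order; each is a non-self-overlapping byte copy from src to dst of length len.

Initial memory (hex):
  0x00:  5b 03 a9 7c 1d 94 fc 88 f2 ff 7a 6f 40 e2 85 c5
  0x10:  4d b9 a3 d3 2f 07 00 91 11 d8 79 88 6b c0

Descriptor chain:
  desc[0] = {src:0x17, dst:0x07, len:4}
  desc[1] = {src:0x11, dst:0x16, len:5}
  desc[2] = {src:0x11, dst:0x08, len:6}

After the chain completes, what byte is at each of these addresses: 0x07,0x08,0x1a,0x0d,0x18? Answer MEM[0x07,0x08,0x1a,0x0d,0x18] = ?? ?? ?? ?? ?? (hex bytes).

[0] 0x17->0x07 len=4 : 91 11 d8 79
[1] 0x11->0x16 len=5 : b9 a3 d3 2f 07
[2] 0x11->0x08 len=6 : b9 a3 d3 2f 07 b9
query mem[0x07]=0x91, mem[0x08]=0xb9, mem[0x1a]=0x07, mem[0x0d]=0xb9, mem[0x18]=0xd3

MEM[0x07,0x08,0x1a,0x0d,0x18] = 91 b9 07 b9 d3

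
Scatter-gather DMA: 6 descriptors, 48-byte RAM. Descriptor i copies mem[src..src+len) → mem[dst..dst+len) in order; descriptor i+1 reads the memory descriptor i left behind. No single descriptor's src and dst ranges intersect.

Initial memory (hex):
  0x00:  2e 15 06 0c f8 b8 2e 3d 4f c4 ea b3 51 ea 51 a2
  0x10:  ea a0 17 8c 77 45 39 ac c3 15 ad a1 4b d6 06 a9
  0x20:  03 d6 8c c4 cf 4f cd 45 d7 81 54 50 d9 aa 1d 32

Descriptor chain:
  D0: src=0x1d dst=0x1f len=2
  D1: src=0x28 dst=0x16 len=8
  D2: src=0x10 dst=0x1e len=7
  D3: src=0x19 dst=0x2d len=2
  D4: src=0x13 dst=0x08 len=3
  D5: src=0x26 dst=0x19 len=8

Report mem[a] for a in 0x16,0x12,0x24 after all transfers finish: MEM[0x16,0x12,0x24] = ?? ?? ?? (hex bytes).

MEM[0x16,0x12,0x24] = d7 17 d7

#0 dst[0x1f+2] := {0xd6,0x06}
#1 dst[0x16+8] := {0xd7,0x81,0x54,0x50,0xd9,0xaa,0x1d,0x32}
#2 dst[0x1e+7] := {0xea,0xa0,0x17,0x8c,0x77,0x45,0xd7}
#3 dst[0x2d+2] := {0x50,0xd9}
#4 dst[0x08+3] := {0x8c,0x77,0x45}
#5 dst[0x19+8] := {0xcd,0x45,0xd7,0x81,0x54,0x50,0xd9,0x50}
query mem[0x16]=0xd7, mem[0x12]=0x17, mem[0x24]=0xd7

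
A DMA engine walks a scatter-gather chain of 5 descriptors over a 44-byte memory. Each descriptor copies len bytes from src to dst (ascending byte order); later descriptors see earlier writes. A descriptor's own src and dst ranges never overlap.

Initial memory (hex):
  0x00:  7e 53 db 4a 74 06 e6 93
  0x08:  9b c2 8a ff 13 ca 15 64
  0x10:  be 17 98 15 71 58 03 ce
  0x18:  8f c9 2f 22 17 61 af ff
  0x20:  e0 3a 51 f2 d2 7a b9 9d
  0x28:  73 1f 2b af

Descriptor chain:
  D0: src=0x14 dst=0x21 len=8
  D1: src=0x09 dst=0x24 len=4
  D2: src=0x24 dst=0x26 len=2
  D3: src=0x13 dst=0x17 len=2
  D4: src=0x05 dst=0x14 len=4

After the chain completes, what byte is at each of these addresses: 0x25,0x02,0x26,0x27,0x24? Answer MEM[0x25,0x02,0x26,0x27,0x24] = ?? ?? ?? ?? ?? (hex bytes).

[0] 0x14->0x21 len=8 : 71 58 03 ce 8f c9 2f 22
[1] 0x09->0x24 len=4 : c2 8a ff 13
[2] 0x24->0x26 len=2 : c2 8a
[3] 0x13->0x17 len=2 : 15 71
[4] 0x05->0x14 len=4 : 06 e6 93 9b
query mem[0x25]=0x8a, mem[0x02]=0xdb, mem[0x26]=0xc2, mem[0x27]=0x8a, mem[0x24]=0xc2

MEM[0x25,0x02,0x26,0x27,0x24] = 8a db c2 8a c2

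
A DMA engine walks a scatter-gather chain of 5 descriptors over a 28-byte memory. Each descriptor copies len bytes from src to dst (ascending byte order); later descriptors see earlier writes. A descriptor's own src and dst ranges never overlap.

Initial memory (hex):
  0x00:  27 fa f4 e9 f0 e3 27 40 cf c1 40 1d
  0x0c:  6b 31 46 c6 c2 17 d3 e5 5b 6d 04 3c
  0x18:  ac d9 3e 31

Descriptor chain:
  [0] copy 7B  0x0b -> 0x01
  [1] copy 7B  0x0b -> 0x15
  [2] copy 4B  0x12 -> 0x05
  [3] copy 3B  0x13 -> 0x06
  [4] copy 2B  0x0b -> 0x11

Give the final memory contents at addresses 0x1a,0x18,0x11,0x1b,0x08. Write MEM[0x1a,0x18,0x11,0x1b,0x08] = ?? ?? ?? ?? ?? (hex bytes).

MEM[0x1a,0x18,0x11,0x1b,0x08] = c2 46 1d 17 1d

#0 dst[0x01+7] := {0x1d,0x6b,0x31,0x46,0xc6,0xc2,0x17}
#1 dst[0x15+7] := {0x1d,0x6b,0x31,0x46,0xc6,0xc2,0x17}
#2 dst[0x05+4] := {0xd3,0xe5,0x5b,0x1d}
#3 dst[0x06+3] := {0xe5,0x5b,0x1d}
#4 dst[0x11+2] := {0x1d,0x6b}
query mem[0x1a]=0xc2, mem[0x18]=0x46, mem[0x11]=0x1d, mem[0x1b]=0x17, mem[0x08]=0x1d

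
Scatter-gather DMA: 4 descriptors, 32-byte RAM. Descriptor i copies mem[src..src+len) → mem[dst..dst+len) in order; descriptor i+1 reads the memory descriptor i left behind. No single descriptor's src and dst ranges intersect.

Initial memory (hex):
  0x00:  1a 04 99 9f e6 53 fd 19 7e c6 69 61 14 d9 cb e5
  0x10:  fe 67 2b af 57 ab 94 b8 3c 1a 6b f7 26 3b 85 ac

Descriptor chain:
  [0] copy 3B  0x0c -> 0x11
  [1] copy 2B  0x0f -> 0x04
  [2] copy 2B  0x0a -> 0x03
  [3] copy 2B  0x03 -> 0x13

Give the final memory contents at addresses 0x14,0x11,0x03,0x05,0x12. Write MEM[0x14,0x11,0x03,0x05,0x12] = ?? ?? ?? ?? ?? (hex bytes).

D0: mem[0x11..0x13] <- [14 d9 cb]
D1: mem[0x04..0x05] <- [e5 fe]
D2: mem[0x03..0x04] <- [69 61]
D3: mem[0x13..0x14] <- [69 61]
query mem[0x14]=0x61, mem[0x11]=0x14, mem[0x03]=0x69, mem[0x05]=0xfe, mem[0x12]=0xd9

MEM[0x14,0x11,0x03,0x05,0x12] = 61 14 69 fe d9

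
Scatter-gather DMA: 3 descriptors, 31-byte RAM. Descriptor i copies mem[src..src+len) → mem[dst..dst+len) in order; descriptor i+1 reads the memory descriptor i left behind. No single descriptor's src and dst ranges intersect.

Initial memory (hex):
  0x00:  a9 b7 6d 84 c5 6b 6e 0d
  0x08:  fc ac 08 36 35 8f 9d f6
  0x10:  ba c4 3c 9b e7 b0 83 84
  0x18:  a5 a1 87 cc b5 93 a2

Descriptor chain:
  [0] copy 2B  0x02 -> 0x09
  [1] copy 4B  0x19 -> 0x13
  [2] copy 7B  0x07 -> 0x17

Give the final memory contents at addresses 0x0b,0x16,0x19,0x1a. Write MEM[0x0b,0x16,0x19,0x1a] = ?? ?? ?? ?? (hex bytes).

D0: mem[0x09..0x0a] <- [6d 84]
D1: mem[0x13..0x16] <- [a1 87 cc b5]
D2: mem[0x17..0x1d] <- [0d fc 6d 84 36 35 8f]
query mem[0x0b]=0x36, mem[0x16]=0xb5, mem[0x19]=0x6d, mem[0x1a]=0x84

MEM[0x0b,0x16,0x19,0x1a] = 36 b5 6d 84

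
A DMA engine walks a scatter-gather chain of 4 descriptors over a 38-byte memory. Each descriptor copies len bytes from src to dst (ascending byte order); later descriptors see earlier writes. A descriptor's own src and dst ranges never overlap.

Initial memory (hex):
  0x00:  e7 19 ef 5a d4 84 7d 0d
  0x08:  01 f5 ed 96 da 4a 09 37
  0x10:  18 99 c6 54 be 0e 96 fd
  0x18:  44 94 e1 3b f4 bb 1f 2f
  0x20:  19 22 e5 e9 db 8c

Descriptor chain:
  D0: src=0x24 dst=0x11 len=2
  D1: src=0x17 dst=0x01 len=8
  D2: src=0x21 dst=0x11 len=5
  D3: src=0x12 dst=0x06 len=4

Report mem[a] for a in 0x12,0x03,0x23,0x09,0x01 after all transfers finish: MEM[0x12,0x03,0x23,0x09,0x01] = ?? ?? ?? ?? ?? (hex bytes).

D0: mem[0x11..0x12] <- [db 8c]
D1: mem[0x01..0x08] <- [fd 44 94 e1 3b f4 bb 1f]
D2: mem[0x11..0x15] <- [22 e5 e9 db 8c]
D3: mem[0x06..0x09] <- [e5 e9 db 8c]
query mem[0x12]=0xe5, mem[0x03]=0x94, mem[0x23]=0xe9, mem[0x09]=0x8c, mem[0x01]=0xfd

MEM[0x12,0x03,0x23,0x09,0x01] = e5 94 e9 8c fd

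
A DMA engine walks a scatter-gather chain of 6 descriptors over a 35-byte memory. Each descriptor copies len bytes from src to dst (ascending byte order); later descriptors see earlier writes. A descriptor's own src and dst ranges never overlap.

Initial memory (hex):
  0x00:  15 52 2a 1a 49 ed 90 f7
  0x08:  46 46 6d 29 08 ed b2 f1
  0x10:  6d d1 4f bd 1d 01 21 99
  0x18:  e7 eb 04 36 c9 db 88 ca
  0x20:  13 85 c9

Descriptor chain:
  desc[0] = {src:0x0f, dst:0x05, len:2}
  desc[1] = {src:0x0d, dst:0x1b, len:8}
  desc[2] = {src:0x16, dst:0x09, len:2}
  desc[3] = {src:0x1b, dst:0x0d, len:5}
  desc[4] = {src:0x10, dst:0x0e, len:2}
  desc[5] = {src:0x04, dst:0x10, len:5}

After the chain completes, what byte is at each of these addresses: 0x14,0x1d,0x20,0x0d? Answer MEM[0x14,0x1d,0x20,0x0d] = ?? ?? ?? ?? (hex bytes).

[0] 0x0f->0x05 len=2 : f1 6d
[1] 0x0d->0x1b len=8 : ed b2 f1 6d d1 4f bd 1d
[2] 0x16->0x09 len=2 : 21 99
[3] 0x1b->0x0d len=5 : ed b2 f1 6d d1
[4] 0x10->0x0e len=2 : 6d d1
[5] 0x04->0x10 len=5 : 49 f1 6d f7 46
query mem[0x14]=0x46, mem[0x1d]=0xf1, mem[0x20]=0x4f, mem[0x0d]=0xed

MEM[0x14,0x1d,0x20,0x0d] = 46 f1 4f ed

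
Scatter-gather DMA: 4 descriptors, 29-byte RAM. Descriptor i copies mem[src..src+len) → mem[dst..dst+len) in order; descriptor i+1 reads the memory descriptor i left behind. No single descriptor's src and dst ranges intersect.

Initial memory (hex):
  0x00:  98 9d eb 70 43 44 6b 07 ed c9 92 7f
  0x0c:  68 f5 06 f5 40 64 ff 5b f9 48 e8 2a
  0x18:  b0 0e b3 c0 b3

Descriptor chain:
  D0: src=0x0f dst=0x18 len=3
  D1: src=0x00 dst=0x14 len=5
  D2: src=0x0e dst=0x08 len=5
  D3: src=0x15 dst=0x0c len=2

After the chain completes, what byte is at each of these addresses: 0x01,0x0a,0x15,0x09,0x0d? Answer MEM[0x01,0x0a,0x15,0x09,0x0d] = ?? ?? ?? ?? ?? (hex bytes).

D0: mem[0x18..0x1a] <- [f5 40 64]
D1: mem[0x14..0x18] <- [98 9d eb 70 43]
D2: mem[0x08..0x0c] <- [06 f5 40 64 ff]
D3: mem[0x0c..0x0d] <- [9d eb]
query mem[0x01]=0x9d, mem[0x0a]=0x40, mem[0x15]=0x9d, mem[0x09]=0xf5, mem[0x0d]=0xeb

MEM[0x01,0x0a,0x15,0x09,0x0d] = 9d 40 9d f5 eb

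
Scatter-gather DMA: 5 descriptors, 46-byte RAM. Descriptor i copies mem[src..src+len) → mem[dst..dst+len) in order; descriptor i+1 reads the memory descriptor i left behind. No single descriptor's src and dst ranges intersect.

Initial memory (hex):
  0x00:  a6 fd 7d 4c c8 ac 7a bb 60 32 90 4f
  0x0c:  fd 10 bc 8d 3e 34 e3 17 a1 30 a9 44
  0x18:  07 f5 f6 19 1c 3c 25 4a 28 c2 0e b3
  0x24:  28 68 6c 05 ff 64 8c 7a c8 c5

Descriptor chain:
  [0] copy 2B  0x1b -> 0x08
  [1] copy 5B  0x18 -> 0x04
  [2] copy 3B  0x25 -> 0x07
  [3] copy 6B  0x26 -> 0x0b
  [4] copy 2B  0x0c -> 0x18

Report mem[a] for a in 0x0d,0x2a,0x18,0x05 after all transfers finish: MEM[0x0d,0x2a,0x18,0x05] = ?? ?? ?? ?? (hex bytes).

MEM[0x0d,0x2a,0x18,0x05] = ff 8c 05 f5

  after D0: wrote 2B at 0x08 = 191c
  after D1: wrote 5B at 0x04 = 07f5f6191c
  after D2: wrote 3B at 0x07 = 686c05
  after D3: wrote 6B at 0x0b = 6c05ff648c7a
  after D4: wrote 2B at 0x18 = 05ff
query mem[0x0d]=0xff, mem[0x2a]=0x8c, mem[0x18]=0x05, mem[0x05]=0xf5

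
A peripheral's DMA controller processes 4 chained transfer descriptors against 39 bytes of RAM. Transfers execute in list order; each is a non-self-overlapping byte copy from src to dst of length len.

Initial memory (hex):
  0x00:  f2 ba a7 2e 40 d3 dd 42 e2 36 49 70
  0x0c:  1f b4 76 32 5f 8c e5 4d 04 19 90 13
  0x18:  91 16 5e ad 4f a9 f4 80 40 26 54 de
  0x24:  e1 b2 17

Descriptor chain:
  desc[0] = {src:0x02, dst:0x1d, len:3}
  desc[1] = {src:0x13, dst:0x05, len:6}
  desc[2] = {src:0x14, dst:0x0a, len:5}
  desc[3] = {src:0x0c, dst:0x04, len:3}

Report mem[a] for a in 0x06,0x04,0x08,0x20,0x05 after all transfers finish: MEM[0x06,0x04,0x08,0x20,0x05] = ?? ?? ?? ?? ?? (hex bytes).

MEM[0x06,0x04,0x08,0x20,0x05] = 91 90 90 40 13

  after D0: wrote 3B at 0x1d = a72e40
  after D1: wrote 6B at 0x05 = 4d0419901391
  after D2: wrote 5B at 0x0a = 0419901391
  after D3: wrote 3B at 0x04 = 901391
query mem[0x06]=0x91, mem[0x04]=0x90, mem[0x08]=0x90, mem[0x20]=0x40, mem[0x05]=0x13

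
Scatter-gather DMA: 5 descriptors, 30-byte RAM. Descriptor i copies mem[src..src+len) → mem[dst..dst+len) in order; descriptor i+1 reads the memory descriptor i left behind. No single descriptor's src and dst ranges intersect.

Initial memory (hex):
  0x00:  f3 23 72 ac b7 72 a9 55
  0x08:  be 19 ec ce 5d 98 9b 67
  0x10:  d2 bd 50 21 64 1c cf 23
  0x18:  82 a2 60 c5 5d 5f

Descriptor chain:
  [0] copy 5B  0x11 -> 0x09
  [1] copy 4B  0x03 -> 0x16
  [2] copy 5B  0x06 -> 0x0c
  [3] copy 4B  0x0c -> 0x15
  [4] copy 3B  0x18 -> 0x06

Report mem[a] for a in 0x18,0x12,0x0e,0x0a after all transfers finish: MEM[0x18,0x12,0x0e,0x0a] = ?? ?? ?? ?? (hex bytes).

MEM[0x18,0x12,0x0e,0x0a] = bd 50 be 50

  after D0: wrote 5B at 0x09 = bd5021641c
  after D1: wrote 4B at 0x16 = acb772a9
  after D2: wrote 5B at 0x0c = a955bebd50
  after D3: wrote 4B at 0x15 = a955bebd
  after D4: wrote 3B at 0x06 = bda960
query mem[0x18]=0xbd, mem[0x12]=0x50, mem[0x0e]=0xbe, mem[0x0a]=0x50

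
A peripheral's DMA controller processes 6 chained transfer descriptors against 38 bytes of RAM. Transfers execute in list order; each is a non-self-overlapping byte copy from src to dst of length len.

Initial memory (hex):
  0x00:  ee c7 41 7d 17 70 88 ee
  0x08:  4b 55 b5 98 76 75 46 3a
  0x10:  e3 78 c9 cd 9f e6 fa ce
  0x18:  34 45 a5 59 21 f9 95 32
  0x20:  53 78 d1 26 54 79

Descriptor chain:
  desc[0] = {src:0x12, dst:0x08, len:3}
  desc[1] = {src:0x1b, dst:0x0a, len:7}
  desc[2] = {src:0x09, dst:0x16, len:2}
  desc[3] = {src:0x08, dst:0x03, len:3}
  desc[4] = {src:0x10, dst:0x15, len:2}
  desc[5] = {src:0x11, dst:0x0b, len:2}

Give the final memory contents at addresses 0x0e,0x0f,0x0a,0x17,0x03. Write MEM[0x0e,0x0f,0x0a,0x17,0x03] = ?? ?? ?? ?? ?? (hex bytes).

[0] 0x12->0x08 len=3 : c9 cd 9f
[1] 0x1b->0x0a len=7 : 59 21 f9 95 32 53 78
[2] 0x09->0x16 len=2 : cd 59
[3] 0x08->0x03 len=3 : c9 cd 59
[4] 0x10->0x15 len=2 : 78 78
[5] 0x11->0x0b len=2 : 78 c9
query mem[0x0e]=0x32, mem[0x0f]=0x53, mem[0x0a]=0x59, mem[0x17]=0x59, mem[0x03]=0xc9

MEM[0x0e,0x0f,0x0a,0x17,0x03] = 32 53 59 59 c9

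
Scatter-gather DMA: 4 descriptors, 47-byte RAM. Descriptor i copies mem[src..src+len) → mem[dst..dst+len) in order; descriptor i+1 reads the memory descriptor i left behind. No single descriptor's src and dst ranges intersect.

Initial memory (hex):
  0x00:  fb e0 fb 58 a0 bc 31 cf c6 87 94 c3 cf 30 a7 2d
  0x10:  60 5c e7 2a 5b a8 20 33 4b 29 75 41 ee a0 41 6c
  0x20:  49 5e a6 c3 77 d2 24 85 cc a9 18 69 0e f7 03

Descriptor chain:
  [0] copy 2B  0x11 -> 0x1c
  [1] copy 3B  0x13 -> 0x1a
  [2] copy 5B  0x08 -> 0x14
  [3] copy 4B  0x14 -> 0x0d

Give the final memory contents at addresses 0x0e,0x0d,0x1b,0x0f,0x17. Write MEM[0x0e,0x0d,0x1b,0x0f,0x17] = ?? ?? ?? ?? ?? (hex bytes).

MEM[0x0e,0x0d,0x1b,0x0f,0x17] = 87 c6 5b 94 c3

[0] 0x11->0x1c len=2 : 5c e7
[1] 0x13->0x1a len=3 : 2a 5b a8
[2] 0x08->0x14 len=5 : c6 87 94 c3 cf
[3] 0x14->0x0d len=4 : c6 87 94 c3
query mem[0x0e]=0x87, mem[0x0d]=0xc6, mem[0x1b]=0x5b, mem[0x0f]=0x94, mem[0x17]=0xc3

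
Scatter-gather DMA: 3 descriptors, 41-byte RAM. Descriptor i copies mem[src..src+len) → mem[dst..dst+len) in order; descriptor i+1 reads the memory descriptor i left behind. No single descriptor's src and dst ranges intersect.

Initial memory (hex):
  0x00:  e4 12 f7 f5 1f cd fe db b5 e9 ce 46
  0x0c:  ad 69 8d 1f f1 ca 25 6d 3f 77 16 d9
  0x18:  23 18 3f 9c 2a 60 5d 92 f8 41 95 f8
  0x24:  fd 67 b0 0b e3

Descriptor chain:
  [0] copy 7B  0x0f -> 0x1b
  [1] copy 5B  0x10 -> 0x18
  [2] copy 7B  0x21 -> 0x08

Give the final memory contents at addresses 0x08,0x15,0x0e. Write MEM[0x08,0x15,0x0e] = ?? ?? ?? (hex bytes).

D0: mem[0x1b..0x21] <- [1f f1 ca 25 6d 3f 77]
D1: mem[0x18..0x1c] <- [f1 ca 25 6d 3f]
D2: mem[0x08..0x0e] <- [77 95 f8 fd 67 b0 0b]
query mem[0x08]=0x77, mem[0x15]=0x77, mem[0x0e]=0x0b

MEM[0x08,0x15,0x0e] = 77 77 0b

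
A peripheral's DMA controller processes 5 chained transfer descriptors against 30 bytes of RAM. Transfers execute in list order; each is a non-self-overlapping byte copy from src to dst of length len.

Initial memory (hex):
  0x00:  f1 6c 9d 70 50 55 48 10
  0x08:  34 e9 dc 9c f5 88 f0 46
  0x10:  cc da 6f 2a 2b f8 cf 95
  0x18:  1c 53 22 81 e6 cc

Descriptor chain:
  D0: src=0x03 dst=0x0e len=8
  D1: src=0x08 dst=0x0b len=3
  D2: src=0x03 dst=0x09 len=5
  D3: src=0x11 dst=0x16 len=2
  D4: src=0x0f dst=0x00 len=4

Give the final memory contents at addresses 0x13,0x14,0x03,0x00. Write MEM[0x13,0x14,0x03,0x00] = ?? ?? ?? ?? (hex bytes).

[0] 0x03->0x0e len=8 : 70 50 55 48 10 34 e9 dc
[1] 0x08->0x0b len=3 : 34 e9 dc
[2] 0x03->0x09 len=5 : 70 50 55 48 10
[3] 0x11->0x16 len=2 : 48 10
[4] 0x0f->0x00 len=4 : 50 55 48 10
query mem[0x13]=0x34, mem[0x14]=0xe9, mem[0x03]=0x10, mem[0x00]=0x50

MEM[0x13,0x14,0x03,0x00] = 34 e9 10 50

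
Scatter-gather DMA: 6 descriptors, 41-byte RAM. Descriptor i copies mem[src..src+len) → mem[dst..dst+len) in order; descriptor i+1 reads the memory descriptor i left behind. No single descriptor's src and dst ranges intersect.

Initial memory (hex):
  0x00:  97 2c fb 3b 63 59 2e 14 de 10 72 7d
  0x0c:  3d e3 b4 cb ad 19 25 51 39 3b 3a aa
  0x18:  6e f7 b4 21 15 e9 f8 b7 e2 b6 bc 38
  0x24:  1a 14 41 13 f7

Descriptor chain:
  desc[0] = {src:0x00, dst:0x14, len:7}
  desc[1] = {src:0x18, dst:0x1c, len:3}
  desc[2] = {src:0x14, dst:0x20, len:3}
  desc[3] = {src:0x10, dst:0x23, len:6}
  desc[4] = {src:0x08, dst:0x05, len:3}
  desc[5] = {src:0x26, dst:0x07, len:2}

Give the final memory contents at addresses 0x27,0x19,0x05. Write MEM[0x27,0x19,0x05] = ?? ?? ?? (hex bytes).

  after D0: wrote 7B at 0x14 = 972cfb3b63592e
  after D1: wrote 3B at 0x1c = 63592e
  after D2: wrote 3B at 0x20 = 972cfb
  after D3: wrote 6B at 0x23 = ad192551972c
  after D4: wrote 3B at 0x05 = de1072
  after D5: wrote 2B at 0x07 = 5197
query mem[0x27]=0x97, mem[0x19]=0x59, mem[0x05]=0xde

MEM[0x27,0x19,0x05] = 97 59 de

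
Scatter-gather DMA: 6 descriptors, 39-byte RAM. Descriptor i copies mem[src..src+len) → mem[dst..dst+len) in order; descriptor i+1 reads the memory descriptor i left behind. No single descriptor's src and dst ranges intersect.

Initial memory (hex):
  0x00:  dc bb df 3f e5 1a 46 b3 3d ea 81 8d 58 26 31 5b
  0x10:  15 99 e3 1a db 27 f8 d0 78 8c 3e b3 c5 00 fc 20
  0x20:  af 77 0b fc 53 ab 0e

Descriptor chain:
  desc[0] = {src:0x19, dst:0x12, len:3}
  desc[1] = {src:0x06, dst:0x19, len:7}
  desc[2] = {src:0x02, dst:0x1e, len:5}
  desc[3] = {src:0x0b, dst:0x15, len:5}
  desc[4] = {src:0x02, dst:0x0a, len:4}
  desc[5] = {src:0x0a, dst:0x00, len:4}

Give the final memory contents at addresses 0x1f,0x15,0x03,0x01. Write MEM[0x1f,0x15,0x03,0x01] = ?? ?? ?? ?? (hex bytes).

MEM[0x1f,0x15,0x03,0x01] = 3f 8d 1a 3f

[0] 0x19->0x12 len=3 : 8c 3e b3
[1] 0x06->0x19 len=7 : 46 b3 3d ea 81 8d 58
[2] 0x02->0x1e len=5 : df 3f e5 1a 46
[3] 0x0b->0x15 len=5 : 8d 58 26 31 5b
[4] 0x02->0x0a len=4 : df 3f e5 1a
[5] 0x0a->0x00 len=4 : df 3f e5 1a
query mem[0x1f]=0x3f, mem[0x15]=0x8d, mem[0x03]=0x1a, mem[0x01]=0x3f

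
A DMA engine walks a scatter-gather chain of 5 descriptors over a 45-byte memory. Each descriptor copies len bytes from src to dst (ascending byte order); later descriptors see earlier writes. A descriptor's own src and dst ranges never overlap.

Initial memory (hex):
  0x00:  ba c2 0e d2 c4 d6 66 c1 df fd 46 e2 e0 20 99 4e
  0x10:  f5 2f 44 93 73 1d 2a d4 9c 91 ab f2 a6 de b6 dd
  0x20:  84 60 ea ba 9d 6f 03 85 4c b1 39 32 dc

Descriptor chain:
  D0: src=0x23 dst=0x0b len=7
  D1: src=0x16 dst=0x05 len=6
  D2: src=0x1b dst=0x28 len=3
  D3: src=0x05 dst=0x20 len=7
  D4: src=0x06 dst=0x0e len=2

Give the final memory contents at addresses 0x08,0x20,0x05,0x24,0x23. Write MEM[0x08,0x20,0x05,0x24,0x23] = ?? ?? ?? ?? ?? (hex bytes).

[0] 0x23->0x0b len=7 : ba 9d 6f 03 85 4c b1
[1] 0x16->0x05 len=6 : 2a d4 9c 91 ab f2
[2] 0x1b->0x28 len=3 : f2 a6 de
[3] 0x05->0x20 len=7 : 2a d4 9c 91 ab f2 ba
[4] 0x06->0x0e len=2 : d4 9c
query mem[0x08]=0x91, mem[0x20]=0x2a, mem[0x05]=0x2a, mem[0x24]=0xab, mem[0x23]=0x91

MEM[0x08,0x20,0x05,0x24,0x23] = 91 2a 2a ab 91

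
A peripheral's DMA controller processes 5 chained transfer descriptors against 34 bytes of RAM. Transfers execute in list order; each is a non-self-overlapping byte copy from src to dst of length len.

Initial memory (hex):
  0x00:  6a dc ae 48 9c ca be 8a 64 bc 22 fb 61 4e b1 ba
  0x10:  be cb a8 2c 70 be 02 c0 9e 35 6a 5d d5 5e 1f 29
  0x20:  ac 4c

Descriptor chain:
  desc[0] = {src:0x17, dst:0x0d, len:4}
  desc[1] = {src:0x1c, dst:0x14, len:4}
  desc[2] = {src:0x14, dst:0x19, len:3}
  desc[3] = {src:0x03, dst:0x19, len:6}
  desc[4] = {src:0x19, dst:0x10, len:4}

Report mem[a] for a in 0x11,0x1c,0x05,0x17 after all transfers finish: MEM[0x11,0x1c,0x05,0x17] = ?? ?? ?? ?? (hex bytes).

MEM[0x11,0x1c,0x05,0x17] = 9c be ca 29

[0] 0x17->0x0d len=4 : c0 9e 35 6a
[1] 0x1c->0x14 len=4 : d5 5e 1f 29
[2] 0x14->0x19 len=3 : d5 5e 1f
[3] 0x03->0x19 len=6 : 48 9c ca be 8a 64
[4] 0x19->0x10 len=4 : 48 9c ca be
query mem[0x11]=0x9c, mem[0x1c]=0xbe, mem[0x05]=0xca, mem[0x17]=0x29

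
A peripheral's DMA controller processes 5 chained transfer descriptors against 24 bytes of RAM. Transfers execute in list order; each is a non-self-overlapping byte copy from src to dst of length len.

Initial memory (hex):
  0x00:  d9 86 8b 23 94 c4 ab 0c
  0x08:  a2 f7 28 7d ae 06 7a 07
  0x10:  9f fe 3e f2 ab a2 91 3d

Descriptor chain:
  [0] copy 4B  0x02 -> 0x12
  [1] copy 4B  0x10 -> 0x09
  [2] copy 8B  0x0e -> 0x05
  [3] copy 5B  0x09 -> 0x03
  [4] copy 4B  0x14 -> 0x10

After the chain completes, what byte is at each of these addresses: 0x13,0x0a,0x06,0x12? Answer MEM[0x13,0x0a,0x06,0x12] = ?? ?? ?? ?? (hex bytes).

MEM[0x13,0x0a,0x06,0x12] = 3d 23 c4 91

D0: mem[0x12..0x15] <- [8b 23 94 c4]
D1: mem[0x09..0x0c] <- [9f fe 8b 23]
D2: mem[0x05..0x0c] <- [7a 07 9f fe 8b 23 94 c4]
D3: mem[0x03..0x07] <- [8b 23 94 c4 06]
D4: mem[0x10..0x13] <- [94 c4 91 3d]
query mem[0x13]=0x3d, mem[0x0a]=0x23, mem[0x06]=0xc4, mem[0x12]=0x91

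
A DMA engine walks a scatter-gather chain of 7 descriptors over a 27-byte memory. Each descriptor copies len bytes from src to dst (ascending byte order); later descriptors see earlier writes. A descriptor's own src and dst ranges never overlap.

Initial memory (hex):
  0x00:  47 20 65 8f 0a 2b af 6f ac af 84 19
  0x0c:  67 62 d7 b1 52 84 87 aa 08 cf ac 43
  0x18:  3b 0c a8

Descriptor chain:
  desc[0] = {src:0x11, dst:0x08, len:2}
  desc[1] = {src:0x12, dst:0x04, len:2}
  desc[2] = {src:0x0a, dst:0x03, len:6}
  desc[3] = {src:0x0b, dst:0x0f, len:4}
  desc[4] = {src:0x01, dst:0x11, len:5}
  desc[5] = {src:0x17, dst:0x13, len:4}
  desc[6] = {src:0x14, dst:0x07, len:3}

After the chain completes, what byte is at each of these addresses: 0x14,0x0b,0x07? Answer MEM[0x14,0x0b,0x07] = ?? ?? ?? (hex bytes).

MEM[0x14,0x0b,0x07] = 3b 19 3b

#0 dst[0x08+2] := {0x84,0x87}
#1 dst[0x04+2] := {0x87,0xaa}
#2 dst[0x03+6] := {0x84,0x19,0x67,0x62,0xd7,0xb1}
#3 dst[0x0f+4] := {0x19,0x67,0x62,0xd7}
#4 dst[0x11+5] := {0x20,0x65,0x84,0x19,0x67}
#5 dst[0x13+4] := {0x43,0x3b,0x0c,0xa8}
#6 dst[0x07+3] := {0x3b,0x0c,0xa8}
query mem[0x14]=0x3b, mem[0x0b]=0x19, mem[0x07]=0x3b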